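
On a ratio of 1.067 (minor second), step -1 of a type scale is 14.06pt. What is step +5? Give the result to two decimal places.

The gap is 5 − (-1) = 6 steps, so the factor is 1.067^6.
14.06 × 1.067⁶ = 14.06 × 1.47566 ≈ 20.748

20.75pt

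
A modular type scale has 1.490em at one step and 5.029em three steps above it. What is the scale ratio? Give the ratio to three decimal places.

r³ = 5.029 / 1.490, so r = (5.029/1.490)^(1/3).
r = 3.3752^(1/3) ≈ 1.5000

1.500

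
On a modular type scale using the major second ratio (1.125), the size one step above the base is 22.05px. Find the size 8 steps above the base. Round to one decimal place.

50.3px

Moving from step +1 to step +8 is 7 steps up, so multiply by r⁷.
22.05 × 1.125⁷ = 22.05 × 2.28070 ≈ 50.289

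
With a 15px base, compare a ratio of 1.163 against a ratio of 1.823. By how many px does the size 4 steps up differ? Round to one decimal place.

At 1.163: 15.0 × 1.163⁴ = 27.442px
At 1.823: 15.0 × 1.823⁴ = 165.668px
Difference: 165.668 − 27.442 = 138.226px

138.2px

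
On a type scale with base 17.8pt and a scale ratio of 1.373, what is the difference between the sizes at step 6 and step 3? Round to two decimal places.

Step 3: 17.8 × 1.373³ = 46.0714pt
Step 6: 17.8 × 1.373⁶ = 119.2458pt
Difference: 119.2458 − 46.0714 = 73.1744pt

73.17pt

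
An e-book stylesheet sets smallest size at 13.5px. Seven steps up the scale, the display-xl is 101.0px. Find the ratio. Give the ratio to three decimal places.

1.333

The ratio satisfies 13.5 × r⁷ = 101.0, so r = (101.0 / 13.5)^(1/7).
r = 7.4815^(1/7) ≈ 1.3331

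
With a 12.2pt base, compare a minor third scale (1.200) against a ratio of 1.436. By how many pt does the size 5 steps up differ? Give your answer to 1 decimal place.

Minor third: 12.2 × 1.200⁵ = 30.358pt
At 1.436: 12.2 × 1.436⁵ = 74.496pt
Difference: 74.496 − 30.358 = 44.138pt

44.1pt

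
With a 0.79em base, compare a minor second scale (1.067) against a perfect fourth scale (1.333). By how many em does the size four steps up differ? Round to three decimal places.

Minor second: 0.79 × 1.067⁴ = 1.02396em
Perfect fourth: 0.79 × 1.333⁴ = 2.49429em
Difference: 2.49429 − 1.02396 = 1.47033em

1.470em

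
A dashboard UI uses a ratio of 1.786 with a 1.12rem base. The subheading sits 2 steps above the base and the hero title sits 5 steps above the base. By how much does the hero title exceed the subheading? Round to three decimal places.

Step 2: 1.12 × 1.786² = 3.57257rem
Step 5: 1.12 × 1.786⁵ = 20.35285rem
Difference: 20.35285 − 3.57257 = 16.78028rem

16.780rem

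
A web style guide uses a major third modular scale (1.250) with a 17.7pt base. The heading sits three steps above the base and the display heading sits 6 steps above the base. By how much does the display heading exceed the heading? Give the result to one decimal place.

32.9pt

Step 3: 17.7 × 1.250³ = 34.570pt
Step 6: 17.7 × 1.250⁶ = 67.520pt
Difference: 67.520 − 34.570 = 32.950pt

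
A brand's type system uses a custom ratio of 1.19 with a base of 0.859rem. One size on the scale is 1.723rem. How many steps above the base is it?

4

1.19ⁿ = 1.723 / 0.859 = 2.0058
n = ln(2.0058) / ln(1.19) = 0.6961 / 0.1740 ≈ 4.00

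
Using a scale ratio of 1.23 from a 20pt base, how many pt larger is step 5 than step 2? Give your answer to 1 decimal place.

Step 2: 20.0 × 1.23² = 30.258pt
Step 5: 20.0 × 1.23⁵ = 56.306pt
Difference: 56.306 − 30.258 = 26.048pt

26.0pt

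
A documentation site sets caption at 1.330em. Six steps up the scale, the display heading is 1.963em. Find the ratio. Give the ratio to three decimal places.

r⁶ = 1.963 / 1.330, so r = (1.963/1.330)^(1/6).
r = 1.4759^(1/6) ≈ 1.0670

1.067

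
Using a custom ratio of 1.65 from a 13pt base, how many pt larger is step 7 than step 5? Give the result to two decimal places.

273.86pt

Step 5: 13.0 × 1.65⁵ = 158.9875pt
Step 7: 13.0 × 1.65⁷ = 432.8436pt
Difference: 432.8436 − 158.9875 = 273.8561pt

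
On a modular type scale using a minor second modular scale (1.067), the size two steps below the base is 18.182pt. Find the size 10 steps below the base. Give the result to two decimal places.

10.82pt

The gap is -10 − (-2) = -8 steps, so the factor is 1.067^-8.
18.182 ÷ 1.067⁸ = 18.182 ÷ 1.68002 ≈ 10.822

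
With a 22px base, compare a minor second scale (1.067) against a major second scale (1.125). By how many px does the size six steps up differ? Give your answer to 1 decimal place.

12.1px

Minor second: 22.0 × 1.067⁶ = 32.465px
Major second: 22.0 × 1.125⁶ = 44.600px
Difference: 44.600 − 32.465 = 12.135px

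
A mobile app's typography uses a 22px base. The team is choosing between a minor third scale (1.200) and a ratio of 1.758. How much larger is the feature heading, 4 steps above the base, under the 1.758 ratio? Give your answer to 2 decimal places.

164.52px

Minor third: 22.0 × 1.200⁴ = 45.6192px
At 1.758: 22.0 × 1.758⁴ = 210.1349px
Difference: 210.1349 − 45.6192 = 164.5157px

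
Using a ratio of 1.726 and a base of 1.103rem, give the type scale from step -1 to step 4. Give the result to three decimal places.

Step -1: 1.103 ÷ 1.726 = 0.639
Step 0: 1.103rem
Step 1: 1.103 × 1.726 = 1.904
Step 2: 1.103 × 1.726² = 3.286
Step 3: 1.103 × 1.726³ = 5.671
Step 4: 1.103 × 1.726⁴ = 9.789

0.639rem, 1.103rem, 1.904rem, 3.286rem, 5.671rem, 9.789rem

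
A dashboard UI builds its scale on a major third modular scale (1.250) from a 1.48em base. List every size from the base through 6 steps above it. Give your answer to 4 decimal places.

1.4800em, 1.8500em, 2.3125em, 2.8906em, 3.6133em, 4.5166em, 5.6458em

Step 0: 1.48em
Step 1: 1.48 × 1.250 = 1.8500
Step 2: 1.48 × 1.250² = 2.3125
Step 3: 1.48 × 1.250³ = 2.8906
Step 4: 1.48 × 1.250⁴ = 3.6133
Step 5: 1.48 × 1.250⁵ = 4.5166
Step 6: 1.48 × 1.250⁶ = 5.6458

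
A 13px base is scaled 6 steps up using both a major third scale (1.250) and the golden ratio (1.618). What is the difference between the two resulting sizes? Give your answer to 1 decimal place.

183.7px

Major third: 13.0 × 1.250⁶ = 49.591px
Golden ratio: 13.0 × 1.618⁶ = 233.246px
Difference: 233.246 − 49.591 = 183.655px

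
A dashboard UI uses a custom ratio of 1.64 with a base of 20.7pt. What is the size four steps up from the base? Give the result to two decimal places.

20.7 × 1.64⁴ = 20.7 × 7.23395 ≈ 149.74

149.74pt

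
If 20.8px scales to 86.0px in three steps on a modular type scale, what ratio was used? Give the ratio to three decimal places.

1.605

r³ = 86.0 / 20.8, so r = (86.0/20.8)^(1/3).
r = 4.1346^(1/3) ≈ 1.6050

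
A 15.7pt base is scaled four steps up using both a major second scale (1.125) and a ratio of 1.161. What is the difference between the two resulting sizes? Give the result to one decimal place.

Major second: 15.7 × 1.125⁴ = 25.148pt
At 1.161: 15.7 × 1.161⁴ = 28.525pt
Difference: 28.525 − 25.148 = 3.377pt

3.4pt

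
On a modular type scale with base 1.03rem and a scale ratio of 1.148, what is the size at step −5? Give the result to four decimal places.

0.5166rem

1.03 ÷ 1.148⁵ = 1.03 ÷ 1.99393 ≈ 0.5166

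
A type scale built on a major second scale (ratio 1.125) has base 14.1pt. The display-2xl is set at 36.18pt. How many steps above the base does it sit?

8

1.125ⁿ = 36.18 / 14.1 = 2.5660
n = ln(2.5660) / ln(1.125) = 0.9423 / 0.1178 ≈ 8.00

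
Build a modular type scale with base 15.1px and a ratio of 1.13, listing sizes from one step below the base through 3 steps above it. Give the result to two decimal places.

13.36px, 15.10px, 17.06px, 19.28px, 21.79px

Step -1: 15.1 ÷ 1.13 = 13.36
Step 0: 15.1px
Step 1: 15.1 × 1.13 = 17.06
Step 2: 15.1 × 1.13² = 19.28
Step 3: 15.1 × 1.13³ = 21.79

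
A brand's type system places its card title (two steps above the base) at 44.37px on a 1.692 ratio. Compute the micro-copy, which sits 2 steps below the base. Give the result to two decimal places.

5.41px

44.37 ÷ 1.692⁴ = 44.37 ÷ 8.19599 ≈ 5.414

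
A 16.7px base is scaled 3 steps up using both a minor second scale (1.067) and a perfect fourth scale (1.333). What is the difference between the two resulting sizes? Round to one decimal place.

19.3px

Minor second: 16.7 × 1.067³ = 20.287px
Perfect fourth: 16.7 × 1.333³ = 39.556px
Difference: 39.556 − 20.287 = 19.269px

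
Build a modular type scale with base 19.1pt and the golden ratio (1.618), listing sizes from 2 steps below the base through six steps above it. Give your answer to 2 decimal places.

Step -2: 19.1 ÷ 1.618² = 7.30
Step -1: 19.1 ÷ 1.618 = 11.80
Step 0: 19.1pt
Step 1: 19.1 × 1.618 = 30.90
Step 2: 19.1 × 1.618² = 50.00
Step 3: 19.1 × 1.618³ = 80.90
Step 4: 19.1 × 1.618⁴ = 130.90
Step 5: 19.1 × 1.618⁵ = 211.80
Step 6: 19.1 × 1.618⁶ = 342.69

7.30pt, 11.80pt, 19.10pt, 30.90pt, 50.00pt, 80.90pt, 130.90pt, 211.80pt, 342.69pt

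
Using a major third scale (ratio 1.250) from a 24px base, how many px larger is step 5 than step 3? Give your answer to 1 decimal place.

Step 3: 24.0 × 1.250³ = 46.875px
Step 5: 24.0 × 1.250⁵ = 73.242px
Difference: 73.242 − 46.875 = 26.367px

26.4px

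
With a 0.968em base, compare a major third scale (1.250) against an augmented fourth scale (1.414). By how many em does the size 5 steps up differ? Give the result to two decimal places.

2.52em

Major third: 0.968 × 1.250⁵ = 2.9541em
Augmented fourth: 0.968 × 1.414⁵ = 5.4717em
Difference: 5.4717 − 2.9541 = 2.5176em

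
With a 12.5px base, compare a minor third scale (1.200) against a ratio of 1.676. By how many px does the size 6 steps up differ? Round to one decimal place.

239.7px

Minor third: 12.5 × 1.200⁶ = 37.325px
At 1.676: 12.5 × 1.676⁶ = 277.047px
Difference: 277.047 − 37.325 = 239.722px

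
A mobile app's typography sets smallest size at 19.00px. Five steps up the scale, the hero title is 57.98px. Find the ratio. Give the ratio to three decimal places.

r⁵ = 57.98 / 19.00, so r = (57.98/19.00)^(1/5).
r = 3.0516^(1/5) ≈ 1.2500

1.250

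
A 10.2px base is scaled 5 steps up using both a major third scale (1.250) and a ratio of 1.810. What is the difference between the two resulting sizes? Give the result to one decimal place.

Major third: 10.2 × 1.250⁵ = 31.128px
At 1.810: 10.2 × 1.810⁵ = 198.150px
Difference: 198.150 − 31.128 = 167.022px

167.0px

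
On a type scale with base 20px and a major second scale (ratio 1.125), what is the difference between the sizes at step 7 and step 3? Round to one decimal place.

17.1px

Step 3: 20.0 × 1.125³ = 28.477px
Step 7: 20.0 × 1.125⁷ = 45.614px
Difference: 45.614 − 28.477 = 17.137px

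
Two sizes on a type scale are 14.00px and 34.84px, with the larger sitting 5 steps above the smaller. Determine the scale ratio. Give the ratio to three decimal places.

r⁵ = 34.84 / 14.00, so r = (34.84/14.00)^(1/5).
r = 2.4886^(1/5) ≈ 1.2000

1.200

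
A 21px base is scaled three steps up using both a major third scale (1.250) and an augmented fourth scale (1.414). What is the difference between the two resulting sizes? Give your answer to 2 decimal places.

Major third: 21.0 × 1.250³ = 41.0156px
Augmented fourth: 21.0 × 1.414³ = 59.3701px
Difference: 59.3701 − 41.0156 = 18.3545px

18.35px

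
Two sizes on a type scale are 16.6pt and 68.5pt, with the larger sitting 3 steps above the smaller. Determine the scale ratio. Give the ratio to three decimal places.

r³ = 68.5 / 16.6, so r = (68.5/16.6)^(1/3).
r = 4.1265^(1/3) ≈ 1.6040

1.604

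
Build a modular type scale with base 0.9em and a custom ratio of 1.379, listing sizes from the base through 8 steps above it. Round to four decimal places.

0.9000em, 1.2411em, 1.7115em, 2.3601em, 3.2546em, 4.4881em, 6.1891em, 8.5348em, 11.7695em

Step 0: 0.9em
Step 1: 0.9 × 1.379 = 1.2411
Step 2: 0.9 × 1.379² = 1.7115
Step 3: 0.9 × 1.379³ = 2.3601
Step 4: 0.9 × 1.379⁴ = 3.2546
Step 5: 0.9 × 1.379⁵ = 4.4881
Step 6: 0.9 × 1.379⁶ = 6.1891
Step 7: 0.9 × 1.379⁷ = 8.5348
Step 8: 0.9 × 1.379⁸ = 11.7695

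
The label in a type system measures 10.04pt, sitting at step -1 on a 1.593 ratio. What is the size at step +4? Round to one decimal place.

103.0pt

Moving from step -1 to step +4 is 5 steps up, so multiply by r⁵.
10.04 × 1.593⁵ = 10.04 × 10.25838 ≈ 102.994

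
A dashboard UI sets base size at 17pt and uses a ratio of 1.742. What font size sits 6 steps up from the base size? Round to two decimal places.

475.05pt

A modular type scale is a geometric sequence: sizeₙ = base × rⁿ.
17.0 × 1.742⁶ = 17.0 × 27.94402 ≈ 475.05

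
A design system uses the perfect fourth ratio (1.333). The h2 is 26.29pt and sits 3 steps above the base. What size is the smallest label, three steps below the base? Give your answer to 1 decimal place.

4.7pt

26.29 ÷ 1.333⁶ = 26.29 ÷ 5.61023 ≈ 4.686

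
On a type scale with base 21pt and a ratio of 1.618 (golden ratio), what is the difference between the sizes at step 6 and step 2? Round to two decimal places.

Step 2: 21.0 × 1.618² = 54.9764pt
Step 6: 21.0 × 1.618⁶ = 376.7822pt
Difference: 376.7822 − 54.9764 = 321.8058pt

321.81pt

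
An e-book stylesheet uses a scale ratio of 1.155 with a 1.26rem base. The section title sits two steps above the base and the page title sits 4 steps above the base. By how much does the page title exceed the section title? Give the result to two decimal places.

0.56rem

Step 2: 1.26 × 1.155² = 1.6809rem
Step 4: 1.26 × 1.155⁴ = 2.2423rem
Difference: 2.2423 − 1.6809 = 0.5614rem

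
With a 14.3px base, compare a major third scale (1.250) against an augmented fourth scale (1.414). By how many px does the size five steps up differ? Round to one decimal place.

Major third: 14.3 × 1.250⁵ = 43.640px
Augmented fourth: 14.3 × 1.414⁵ = 80.832px
Difference: 80.832 − 43.640 = 37.192px

37.2px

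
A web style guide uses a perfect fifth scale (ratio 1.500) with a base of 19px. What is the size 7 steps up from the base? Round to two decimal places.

324.63px

Each step on a modular scale multiplies by the ratio, so the size n steps from the base is base × ratioⁿ.
19.0 × 1.500⁷ = 19.0 × 17.08594 ≈ 324.63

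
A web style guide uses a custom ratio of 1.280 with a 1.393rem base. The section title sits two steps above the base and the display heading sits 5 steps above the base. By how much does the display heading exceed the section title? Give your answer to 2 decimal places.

Step 2: 1.393 × 1.280² = 2.2823rem
Step 5: 1.393 × 1.280⁵ = 4.7863rem
Difference: 4.7863 − 2.2823 = 2.5040rem

2.50rem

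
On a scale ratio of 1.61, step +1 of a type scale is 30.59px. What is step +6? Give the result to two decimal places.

Moving from step +1 to step +6 is 5 steps up, so multiply by r⁵.
30.59 × 1.61⁵ = 30.59 × 10.81756 ≈ 330.909

330.91px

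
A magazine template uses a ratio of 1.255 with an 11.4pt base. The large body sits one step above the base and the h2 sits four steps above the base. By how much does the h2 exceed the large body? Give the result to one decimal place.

Step 1: 11.4 × 1.255 = 14.307pt
Step 4: 11.4 × 1.255⁴ = 28.280pt
Difference: 28.280 − 14.307 = 13.973pt

14.0pt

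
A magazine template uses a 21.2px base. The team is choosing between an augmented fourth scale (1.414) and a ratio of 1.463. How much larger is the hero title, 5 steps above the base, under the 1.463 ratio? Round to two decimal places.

22.25px

Augmented fourth: 21.2 × 1.414⁵ = 119.8348px
At 1.463: 21.2 × 1.463⁵ = 142.0880px
Difference: 142.0880 − 119.8348 = 22.2532px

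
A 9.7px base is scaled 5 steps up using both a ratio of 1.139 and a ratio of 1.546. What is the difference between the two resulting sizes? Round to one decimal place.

67.1px

At 1.139: 9.7 × 1.139⁵ = 18.595px
At 1.546: 9.7 × 1.546⁵ = 85.668px
Difference: 85.668 − 18.595 = 67.073px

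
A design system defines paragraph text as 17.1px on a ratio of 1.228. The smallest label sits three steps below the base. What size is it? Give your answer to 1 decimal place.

9.2px

17.1 ÷ 1.228³ = 17.1 ÷ 1.85180 ≈ 9.23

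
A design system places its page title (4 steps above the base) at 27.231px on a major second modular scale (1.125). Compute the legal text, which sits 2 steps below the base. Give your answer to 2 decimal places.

13.43px

The gap is -2 − (4) = -6 steps, so the factor is 1.125^-6.
27.231 ÷ 1.125⁶ = 27.231 ÷ 2.02729 ≈ 13.432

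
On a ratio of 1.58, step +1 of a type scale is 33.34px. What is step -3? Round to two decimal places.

33.34 ÷ 1.58⁴ = 33.34 ÷ 6.23201 ≈ 5.350

5.35px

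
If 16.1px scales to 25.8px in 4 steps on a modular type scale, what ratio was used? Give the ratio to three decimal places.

1.125

The ratio satisfies 16.1 × r⁴ = 25.8, so r = (25.8 / 16.1)^(1/4).
r = 1.6025^(1/4) ≈ 1.1251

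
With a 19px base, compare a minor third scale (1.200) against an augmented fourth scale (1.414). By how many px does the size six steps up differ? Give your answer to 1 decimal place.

95.1px

Minor third: 19.0 × 1.200⁶ = 56.734px
Augmented fourth: 19.0 × 1.414⁶ = 151.862px
Difference: 151.862 − 56.734 = 95.128px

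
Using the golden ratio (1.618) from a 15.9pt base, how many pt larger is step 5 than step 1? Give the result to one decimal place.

Step 1: 15.9 × 1.618 = 25.726pt
Step 5: 15.9 × 1.618⁵ = 176.315pt
Difference: 176.315 − 25.726 = 150.589pt

150.6pt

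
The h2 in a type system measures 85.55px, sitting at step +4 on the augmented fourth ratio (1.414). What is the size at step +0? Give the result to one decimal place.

21.4px

85.55 ÷ 1.414⁴ = 85.55 ÷ 3.99758 ≈ 21.400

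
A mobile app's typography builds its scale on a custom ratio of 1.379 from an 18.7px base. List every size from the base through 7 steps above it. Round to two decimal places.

18.70px, 25.79px, 35.56px, 49.04px, 67.62px, 93.25px, 128.60px, 177.33px

Step 0: 18.7px
Step 1: 18.7 × 1.379 = 25.79
Step 2: 18.7 × 1.379² = 35.56
Step 3: 18.7 × 1.379³ = 49.04
Step 4: 18.7 × 1.379⁴ = 67.62
Step 5: 18.7 × 1.379⁵ = 93.25
Step 6: 18.7 × 1.379⁶ = 128.60
Step 7: 18.7 × 1.379⁷ = 177.33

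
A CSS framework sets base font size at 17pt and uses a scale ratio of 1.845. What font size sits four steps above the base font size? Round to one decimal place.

17.0 × 1.845⁴ = 17.0 × 11.58739 ≈ 196.99

197.0pt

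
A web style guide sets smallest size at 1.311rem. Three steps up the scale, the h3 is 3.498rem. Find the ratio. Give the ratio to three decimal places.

1.387

r³ = 3.498 / 1.311, so r = (3.498/1.311)^(1/3).
r = 2.6682^(1/3) ≈ 1.3870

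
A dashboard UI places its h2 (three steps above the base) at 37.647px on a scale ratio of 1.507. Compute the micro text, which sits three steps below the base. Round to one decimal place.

Moving from step +3 to step -3 is 6 steps down, so divide by r⁶.
37.647 ÷ 1.507⁶ = 37.647 ÷ 11.71331 ≈ 3.214

3.2px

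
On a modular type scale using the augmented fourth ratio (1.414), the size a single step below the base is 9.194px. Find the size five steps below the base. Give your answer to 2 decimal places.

2.30px

The gap is -5 − (-1) = -4 steps, so the factor is 1.414^-4.
9.194 ÷ 1.414⁴ = 9.194 ÷ 3.99758 ≈ 2.300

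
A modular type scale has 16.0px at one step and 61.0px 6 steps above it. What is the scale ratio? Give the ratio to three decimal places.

r⁶ = 61.0 / 16.0, so r = (61.0/16.0)^(1/6).
r = 3.8125^(1/6) ≈ 1.2499

1.250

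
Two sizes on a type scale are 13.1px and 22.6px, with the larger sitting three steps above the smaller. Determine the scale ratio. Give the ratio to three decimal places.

The ratio satisfies 13.1 × r³ = 22.6, so r = (22.6 / 13.1)^(1/3).
r = 1.7252^(1/3) ≈ 1.1993

1.199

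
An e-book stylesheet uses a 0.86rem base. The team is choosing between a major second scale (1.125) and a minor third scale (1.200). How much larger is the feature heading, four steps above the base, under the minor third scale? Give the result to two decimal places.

0.41rem

Major second: 0.86 × 1.125⁴ = 1.3776rem
Minor third: 0.86 × 1.200⁴ = 1.7833rem
Difference: 1.7833 − 1.3776 = 0.4057rem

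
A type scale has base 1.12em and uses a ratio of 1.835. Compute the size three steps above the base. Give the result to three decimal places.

6.920em

Each step on a modular scale multiplies by the ratio, so the size n steps from the base is base × ratioⁿ.
1.12 × 1.835³ = 1.12 × 6.17886 ≈ 6.920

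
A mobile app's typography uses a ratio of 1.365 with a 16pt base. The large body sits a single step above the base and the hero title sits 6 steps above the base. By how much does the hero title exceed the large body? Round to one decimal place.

Step 1: 16.0 × 1.365 = 21.840pt
Step 6: 16.0 × 1.365⁶ = 103.494pt
Difference: 103.494 − 21.840 = 81.654pt

81.7pt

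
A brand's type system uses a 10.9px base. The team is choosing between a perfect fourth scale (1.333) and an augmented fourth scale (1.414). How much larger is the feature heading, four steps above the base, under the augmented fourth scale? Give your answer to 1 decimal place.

9.2px

Perfect fourth: 10.9 × 1.333⁴ = 34.415px
Augmented fourth: 10.9 × 1.414⁴ = 43.574px
Difference: 43.574 − 34.415 = 9.159px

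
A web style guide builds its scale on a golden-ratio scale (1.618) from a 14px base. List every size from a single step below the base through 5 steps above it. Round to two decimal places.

8.65px, 14.00px, 22.65px, 36.65px, 59.30px, 95.95px, 155.25px

Step -1: 14.0 ÷ 1.618 = 8.65
Step 0: 14px
Step 1: 14.0 × 1.618 = 22.65
Step 2: 14.0 × 1.618² = 36.65
Step 3: 14.0 × 1.618³ = 59.30
Step 4: 14.0 × 1.618⁴ = 95.95
Step 5: 14.0 × 1.618⁵ = 155.25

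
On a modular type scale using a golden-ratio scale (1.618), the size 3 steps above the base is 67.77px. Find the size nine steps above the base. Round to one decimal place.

1215.9px

67.77 × 1.618⁶ = 67.77 × 17.94201 ≈ 1215.930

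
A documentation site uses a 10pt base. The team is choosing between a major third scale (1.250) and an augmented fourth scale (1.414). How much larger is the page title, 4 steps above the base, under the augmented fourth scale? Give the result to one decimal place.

Major third: 10.0 × 1.250⁴ = 24.414pt
Augmented fourth: 10.0 × 1.414⁴ = 39.976pt
Difference: 39.976 − 24.414 = 15.562pt

15.6pt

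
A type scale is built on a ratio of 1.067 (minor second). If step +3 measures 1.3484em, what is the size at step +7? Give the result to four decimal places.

1.7477em

1.3484 × 1.067⁴ = 1.3484 × 1.29616 ≈ 1.7477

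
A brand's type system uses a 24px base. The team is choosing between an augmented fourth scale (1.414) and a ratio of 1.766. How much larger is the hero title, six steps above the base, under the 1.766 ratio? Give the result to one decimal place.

Augmented fourth: 24.0 × 1.414⁶ = 191.826px
At 1.766: 24.0 × 1.766⁶ = 728.040px
Difference: 728.040 − 191.826 = 536.214px

536.2px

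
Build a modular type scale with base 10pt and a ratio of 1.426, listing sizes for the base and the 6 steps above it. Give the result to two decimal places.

Step 0: 10pt
Step 1: 10.0 × 1.426 = 14.26
Step 2: 10.0 × 1.426² = 20.33
Step 3: 10.0 × 1.426³ = 29.00
Step 4: 10.0 × 1.426⁴ = 41.35
Step 5: 10.0 × 1.426⁵ = 58.97
Step 6: 10.0 × 1.426⁶ = 84.08

10.00pt, 14.26pt, 20.33pt, 29.00pt, 41.35pt, 58.97pt, 84.08pt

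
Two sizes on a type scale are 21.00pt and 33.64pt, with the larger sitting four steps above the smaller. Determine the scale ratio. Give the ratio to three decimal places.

1.125

The ratio satisfies 21.00 × r⁴ = 33.64, so r = (33.64 / 21.00)^(1/4).
r = 1.6019^(1/4) ≈ 1.1250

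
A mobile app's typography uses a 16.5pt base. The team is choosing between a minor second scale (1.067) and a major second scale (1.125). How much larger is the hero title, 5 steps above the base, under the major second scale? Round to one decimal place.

Minor second: 16.5 × 1.067⁵ = 22.819pt
Major second: 16.5 × 1.125⁵ = 29.734pt
Difference: 29.734 − 22.819 = 6.915pt

6.9pt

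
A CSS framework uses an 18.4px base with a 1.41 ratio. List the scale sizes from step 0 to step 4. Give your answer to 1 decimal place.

Step 0: 18.4px
Step 1: 18.4 × 1.41 = 25.9
Step 2: 18.4 × 1.41² = 36.6
Step 3: 18.4 × 1.41³ = 51.6
Step 4: 18.4 × 1.41⁴ = 72.7

18.4px, 25.9px, 36.6px, 51.6px, 72.7px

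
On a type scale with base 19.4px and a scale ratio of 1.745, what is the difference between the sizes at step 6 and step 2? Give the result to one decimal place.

488.7px

Step 2: 19.4 × 1.745² = 59.073px
Step 6: 19.4 × 1.745⁶ = 547.740px
Difference: 547.740 − 59.073 = 488.667px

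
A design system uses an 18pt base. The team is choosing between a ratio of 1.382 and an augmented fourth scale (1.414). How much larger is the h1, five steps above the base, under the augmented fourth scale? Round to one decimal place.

At 1.382: 18.0 × 1.382⁵ = 90.743pt
Augmented fourth: 18.0 × 1.414⁵ = 101.747pt
Difference: 101.747 − 90.743 = 11.004pt

11.0pt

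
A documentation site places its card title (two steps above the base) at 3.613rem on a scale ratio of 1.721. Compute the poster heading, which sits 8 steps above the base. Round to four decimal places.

Moving from step +2 to step +8 is 6 steps up, so multiply by r⁶.
3.613 × 1.721⁶ = 3.613 × 25.98276 ≈ 93.8757

93.8757rem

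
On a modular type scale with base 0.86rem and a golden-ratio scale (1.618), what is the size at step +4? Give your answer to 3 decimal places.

0.86 × 1.618⁴ = 0.86 × 6.85353 ≈ 5.894

5.894rem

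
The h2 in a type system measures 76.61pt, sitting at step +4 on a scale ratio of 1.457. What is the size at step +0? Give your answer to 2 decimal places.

17.00pt

The gap is 0 − (4) = -4 steps, so the factor is 1.457^-4.
76.61 ÷ 1.457⁴ = 76.61 ÷ 4.50649 ≈ 17.000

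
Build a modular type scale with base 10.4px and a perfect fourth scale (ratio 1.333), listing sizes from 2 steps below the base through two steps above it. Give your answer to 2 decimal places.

Step -2: 10.4 ÷ 1.333² = 5.85
Step -1: 10.4 ÷ 1.333 = 7.80
Step 0: 10.4px
Step 1: 10.4 × 1.333 = 13.86
Step 2: 10.4 × 1.333² = 18.48

5.85px, 7.80px, 10.40px, 13.86px, 18.48px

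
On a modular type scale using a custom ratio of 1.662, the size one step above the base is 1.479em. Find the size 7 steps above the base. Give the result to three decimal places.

31.171em

1.479 × 1.662⁶ = 1.479 × 21.07590 ≈ 31.171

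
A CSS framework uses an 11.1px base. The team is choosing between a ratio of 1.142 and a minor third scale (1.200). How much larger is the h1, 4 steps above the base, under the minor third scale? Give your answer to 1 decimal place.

4.1px

At 1.142: 11.1 × 1.142⁴ = 18.879px
Minor third: 11.1 × 1.200⁴ = 23.017px
Difference: 23.017 − 18.879 = 4.138px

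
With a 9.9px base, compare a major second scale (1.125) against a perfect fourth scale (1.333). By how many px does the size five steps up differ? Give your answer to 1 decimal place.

23.8px

Major second: 9.9 × 1.125⁵ = 17.840px
Perfect fourth: 9.9 × 1.333⁵ = 41.666px
Difference: 41.666 − 17.840 = 23.826px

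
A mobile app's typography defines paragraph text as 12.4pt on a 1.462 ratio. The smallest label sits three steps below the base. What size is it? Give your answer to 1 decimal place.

4.0pt

Each step on a modular scale multiplies by the ratio, so the size n steps from the base is base × ratioⁿ.
12.4 ÷ 1.462³ = 12.4 ÷ 3.12494 ≈ 3.97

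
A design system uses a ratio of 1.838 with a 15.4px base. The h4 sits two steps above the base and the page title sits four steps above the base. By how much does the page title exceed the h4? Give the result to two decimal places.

123.73px

Step 2: 15.4 × 1.838² = 52.0250px
Step 4: 15.4 × 1.838⁴ = 175.7530px
Difference: 175.7530 − 52.0250 = 123.7280px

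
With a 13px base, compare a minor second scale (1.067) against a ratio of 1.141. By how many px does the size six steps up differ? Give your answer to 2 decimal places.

9.50px

Minor second: 13.0 × 1.067⁶ = 19.1836px
At 1.141: 13.0 × 1.141⁶ = 28.6852px
Difference: 28.6852 − 19.1836 = 9.5016px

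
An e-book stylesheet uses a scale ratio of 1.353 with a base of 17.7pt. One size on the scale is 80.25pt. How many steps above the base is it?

5

1.353ⁿ = 80.25 / 17.7 = 4.5339
n = ln(4.5339) / ln(1.353) = 1.5116 / 0.3023 ≈ 5.00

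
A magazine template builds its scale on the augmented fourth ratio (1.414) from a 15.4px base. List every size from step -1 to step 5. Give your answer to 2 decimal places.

10.89px, 15.40px, 21.78px, 30.79px, 43.54px, 61.56px, 87.05px

Step -1: 15.4 ÷ 1.414 = 10.89
Step 0: 15.4px
Step 1: 15.4 × 1.414 = 21.78
Step 2: 15.4 × 1.414² = 30.79
Step 3: 15.4 × 1.414³ = 43.54
Step 4: 15.4 × 1.414⁴ = 61.56
Step 5: 15.4 × 1.414⁵ = 87.05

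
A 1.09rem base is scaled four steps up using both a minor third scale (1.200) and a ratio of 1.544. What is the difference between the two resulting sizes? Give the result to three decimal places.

3.934rem

Minor third: 1.09 × 1.200⁴ = 2.26022rem
At 1.544: 1.09 × 1.544⁴ = 6.19463rem
Difference: 6.19463 − 2.26022 = 3.93441rem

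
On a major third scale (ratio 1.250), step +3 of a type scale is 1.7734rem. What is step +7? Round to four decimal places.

The gap is 7 − (3) = 4 steps, so the factor is 1.250^4.
1.7734 × 1.250⁴ = 1.7734 × 2.44141 ≈ 4.3296

4.3296rem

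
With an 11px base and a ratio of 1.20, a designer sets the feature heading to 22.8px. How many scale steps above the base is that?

1.20ⁿ = 22.8 / 11 = 2.0727
n = ln(2.0727) / ln(1.20) = 0.7289 / 0.1823 ≈ 4.00

4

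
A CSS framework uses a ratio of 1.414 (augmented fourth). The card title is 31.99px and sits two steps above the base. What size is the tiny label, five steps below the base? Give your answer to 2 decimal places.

Moving from step +2 to step -5 is 7 steps down, so divide by r⁷.
31.99 ÷ 1.414⁷ = 31.99 ÷ 11.30175 ≈ 2.831

2.83px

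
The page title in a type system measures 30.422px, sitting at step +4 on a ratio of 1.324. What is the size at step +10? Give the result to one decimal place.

30.422 × 1.324⁶ = 30.422 × 5.38676 ≈ 163.876

163.9px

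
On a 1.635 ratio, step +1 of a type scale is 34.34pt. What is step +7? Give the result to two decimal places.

34.34 × 1.635⁶ = 34.34 × 19.10322 ≈ 656.005

656.00pt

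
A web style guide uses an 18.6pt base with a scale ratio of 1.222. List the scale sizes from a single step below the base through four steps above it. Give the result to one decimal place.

Step -1: 18.6 ÷ 1.222 = 15.2
Step 0: 18.6pt
Step 1: 18.6 × 1.222 = 22.7
Step 2: 18.6 × 1.222² = 27.8
Step 3: 18.6 × 1.222³ = 33.9
Step 4: 18.6 × 1.222⁴ = 41.5

15.2pt, 18.6pt, 22.7pt, 27.8pt, 33.9pt, 41.5pt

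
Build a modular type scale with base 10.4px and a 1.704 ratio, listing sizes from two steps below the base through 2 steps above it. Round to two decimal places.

Step -2: 10.4 ÷ 1.704² = 3.58
Step -1: 10.4 ÷ 1.704 = 6.10
Step 0: 10.4px
Step 1: 10.4 × 1.704 = 17.72
Step 2: 10.4 × 1.704² = 30.20

3.58px, 6.10px, 10.40px, 17.72px, 30.20px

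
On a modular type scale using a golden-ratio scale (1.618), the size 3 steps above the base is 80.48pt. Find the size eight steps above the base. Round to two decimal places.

80.48 × 1.618⁵ = 80.48 × 11.08901 ≈ 892.443

892.44pt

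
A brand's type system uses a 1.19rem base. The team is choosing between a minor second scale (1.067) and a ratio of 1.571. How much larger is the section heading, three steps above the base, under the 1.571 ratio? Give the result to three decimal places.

3.168rem

Minor second: 1.19 × 1.067³ = 1.44557rem
At 1.571: 1.19 × 1.571³ = 4.61398rem
Difference: 4.61398 − 1.44557 = 3.16841rem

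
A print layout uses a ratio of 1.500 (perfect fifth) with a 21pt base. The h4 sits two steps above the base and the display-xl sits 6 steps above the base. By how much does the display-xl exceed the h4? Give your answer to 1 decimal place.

Step 2: 21.0 × 1.500² = 47.250pt
Step 6: 21.0 × 1.500⁶ = 239.203pt
Difference: 239.203 − 47.250 = 191.953pt

192.0pt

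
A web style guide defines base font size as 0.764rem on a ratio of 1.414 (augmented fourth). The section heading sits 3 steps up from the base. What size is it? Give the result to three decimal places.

0.764 × 1.414³ = 0.764 × 2.82715 ≈ 2.160

2.160rem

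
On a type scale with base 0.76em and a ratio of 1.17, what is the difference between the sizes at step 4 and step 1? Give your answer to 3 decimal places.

0.535em

Step 1: 0.76 × 1.17 = 0.88920em
Step 4: 0.76 × 1.17⁴ = 1.42415em
Difference: 1.42415 − 0.88920 = 0.53495em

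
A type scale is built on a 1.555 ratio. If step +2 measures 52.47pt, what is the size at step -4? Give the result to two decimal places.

Moving from step +2 to step -4 is 6 steps down, so divide by r⁶.
52.47 ÷ 1.555⁶ = 52.47 ÷ 14.13782 ≈ 3.711

3.71pt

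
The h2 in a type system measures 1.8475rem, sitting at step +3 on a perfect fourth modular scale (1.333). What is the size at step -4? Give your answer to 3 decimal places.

0.247rem

The gap is -4 − (3) = -7 steps, so the factor is 1.333^-7.
1.8475 ÷ 1.333⁷ = 1.8475 ÷ 7.47844 ≈ 0.247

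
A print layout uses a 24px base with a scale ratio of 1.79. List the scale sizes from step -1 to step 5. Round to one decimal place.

Step -1: 24.0 ÷ 1.79 = 13.4
Step 0: 24px
Step 1: 24.0 × 1.79 = 43.0
Step 2: 24.0 × 1.79² = 76.9
Step 3: 24.0 × 1.79³ = 137.6
Step 4: 24.0 × 1.79⁴ = 246.4
Step 5: 24.0 × 1.79⁵ = 441.0

13.4px, 24.0px, 43.0px, 76.9px, 137.6px, 246.4px, 441.0px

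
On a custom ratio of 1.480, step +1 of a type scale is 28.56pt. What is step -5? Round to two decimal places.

2.72pt

Moving from step +1 to step -5 is 6 steps down, so divide by r⁶.
28.56 ÷ 1.480⁶ = 28.56 ÷ 10.50922 ≈ 2.718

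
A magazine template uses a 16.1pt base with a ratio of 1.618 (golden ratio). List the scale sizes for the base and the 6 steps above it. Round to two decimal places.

Step 0: 16.1pt
Step 1: 16.1 × 1.618 = 26.05
Step 2: 16.1 × 1.618² = 42.15
Step 3: 16.1 × 1.618³ = 68.20
Step 4: 16.1 × 1.618⁴ = 110.34
Step 5: 16.1 × 1.618⁵ = 178.53
Step 6: 16.1 × 1.618⁶ = 288.87

16.10pt, 26.05pt, 42.15pt, 68.20pt, 110.34pt, 178.53pt, 288.87pt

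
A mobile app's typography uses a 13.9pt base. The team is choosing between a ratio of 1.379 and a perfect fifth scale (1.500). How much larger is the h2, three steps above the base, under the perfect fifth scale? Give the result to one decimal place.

10.5pt

At 1.379: 13.9 × 1.379³ = 36.451pt
Perfect fifth: 13.9 × 1.500³ = 46.913pt
Difference: 46.913 − 36.451 = 10.462pt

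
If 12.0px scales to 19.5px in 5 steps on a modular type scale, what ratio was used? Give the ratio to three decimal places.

1.102

The ratio satisfies 12.0 × r⁵ = 19.5, so r = (19.5 / 12.0)^(1/5).
r = 1.6250^(1/5) ≈ 1.1020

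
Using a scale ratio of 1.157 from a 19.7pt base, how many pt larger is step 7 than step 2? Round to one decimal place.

Step 2: 19.7 × 1.157² = 26.371pt
Step 7: 19.7 × 1.157⁷ = 54.676pt
Difference: 54.676 − 26.371 = 28.305pt

28.3pt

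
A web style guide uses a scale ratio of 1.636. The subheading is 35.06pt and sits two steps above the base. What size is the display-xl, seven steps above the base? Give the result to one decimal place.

The gap is 7 − (2) = 5 steps, so the factor is 1.636^5.
35.06 × 1.636⁵ = 35.06 × 11.71970 ≈ 410.893

410.9pt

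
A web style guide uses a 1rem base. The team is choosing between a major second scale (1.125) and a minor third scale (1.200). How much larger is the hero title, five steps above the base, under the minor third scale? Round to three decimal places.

0.686rem

Major second: 1.0 × 1.125⁵ = 1.80203rem
Minor third: 1.0 × 1.200⁵ = 2.48832rem
Difference: 2.48832 − 1.80203 = 0.68629rem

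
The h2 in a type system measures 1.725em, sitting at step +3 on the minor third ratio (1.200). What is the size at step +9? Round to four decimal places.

The gap is 9 − (3) = 6 steps, so the factor is 1.200^6.
1.725 × 1.200⁶ = 1.725 × 2.98598 ≈ 5.1508

5.1508em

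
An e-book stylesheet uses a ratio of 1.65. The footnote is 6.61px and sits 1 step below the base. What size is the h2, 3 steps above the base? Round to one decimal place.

6.61 × 1.65⁴ = 6.61 × 7.41201 ≈ 48.993

49.0px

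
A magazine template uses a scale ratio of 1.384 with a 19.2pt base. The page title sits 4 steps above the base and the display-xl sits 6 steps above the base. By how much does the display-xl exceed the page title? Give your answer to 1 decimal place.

64.5pt

Step 4: 19.2 × 1.384⁴ = 70.444pt
Step 6: 19.2 × 1.384⁶ = 134.933pt
Difference: 134.933 − 70.444 = 64.489pt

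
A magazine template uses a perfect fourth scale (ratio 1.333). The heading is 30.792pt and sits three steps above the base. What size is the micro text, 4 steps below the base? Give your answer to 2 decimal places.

4.12pt

30.792 ÷ 1.333⁷ = 30.792 ÷ 7.47844 ≈ 4.117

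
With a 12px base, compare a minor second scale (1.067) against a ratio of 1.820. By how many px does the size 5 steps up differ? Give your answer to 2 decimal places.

223.03px

Minor second: 12.0 × 1.067⁵ = 16.5960px
At 1.820: 12.0 × 1.820⁵ = 239.6283px
Difference: 239.6283 − 16.5960 = 223.0323px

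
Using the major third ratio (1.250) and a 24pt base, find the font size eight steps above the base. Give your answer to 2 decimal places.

A modular type scale is a geometric sequence: sizeₙ = base × rⁿ.
24.0 × 1.250⁸ = 24.0 × 5.96046 ≈ 143.05

143.05pt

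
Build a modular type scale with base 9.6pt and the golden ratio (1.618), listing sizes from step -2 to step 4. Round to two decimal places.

3.67pt, 5.93pt, 9.60pt, 15.53pt, 25.13pt, 40.66pt, 65.79pt

Step -2: 9.6 ÷ 1.618² = 3.67
Step -1: 9.6 ÷ 1.618 = 5.93
Step 0: 9.6pt
Step 1: 9.6 × 1.618 = 15.53
Step 2: 9.6 × 1.618² = 25.13
Step 3: 9.6 × 1.618³ = 40.66
Step 4: 9.6 × 1.618⁴ = 65.79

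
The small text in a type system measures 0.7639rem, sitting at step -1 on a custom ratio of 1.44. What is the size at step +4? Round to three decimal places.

The gap is 4 − (-1) = 5 steps, so the factor is 1.44^5.
0.7639 × 1.44⁵ = 0.7639 × 6.19174 ≈ 4.730

4.730rem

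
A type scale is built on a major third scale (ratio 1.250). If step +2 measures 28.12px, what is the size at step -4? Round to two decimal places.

7.37px

28.12 ÷ 1.250⁶ = 28.12 ÷ 3.81470 ≈ 7.371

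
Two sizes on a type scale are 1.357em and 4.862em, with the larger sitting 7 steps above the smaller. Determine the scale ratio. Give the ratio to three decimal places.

1.200

The ratio satisfies 1.357 × r⁷ = 4.862, so r = (4.862 / 1.357)^(1/7).
r = 3.5829^(1/7) ≈ 1.2000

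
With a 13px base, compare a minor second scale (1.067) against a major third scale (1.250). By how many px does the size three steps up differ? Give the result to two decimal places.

9.60px

Minor second: 13.0 × 1.067³ = 15.7920px
Major third: 13.0 × 1.250³ = 25.3906px
Difference: 25.3906 − 15.7920 = 9.5986px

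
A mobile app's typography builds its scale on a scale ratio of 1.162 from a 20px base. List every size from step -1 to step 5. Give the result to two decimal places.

Step -1: 20.0 ÷ 1.162 = 17.21
Step 0: 20px
Step 1: 20.0 × 1.162 = 23.24
Step 2: 20.0 × 1.162² = 27.00
Step 3: 20.0 × 1.162³ = 31.38
Step 4: 20.0 × 1.162⁴ = 36.46
Step 5: 20.0 × 1.162⁵ = 42.37

17.21px, 20.00px, 23.24px, 27.00px, 31.38px, 36.46px, 42.37px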